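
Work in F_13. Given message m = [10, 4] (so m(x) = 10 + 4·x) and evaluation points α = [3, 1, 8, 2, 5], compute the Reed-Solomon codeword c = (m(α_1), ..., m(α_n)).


c = [9, 1, 3, 5, 4]

Message polynomial: m(x) = 10 + 4·x (mod 13).
For each evaluation point α_i, compute m(α_i) mod 13:
  α_1 = 3: Horner steps 4 → 9, so m(3) = 9.
  α_2 = 1: Horner steps 4 → 1, so m(1) = 1.
  α_3 = 8: Horner steps 4 → 3, so m(8) = 3.
  α_4 = 2: Horner steps 4 → 5, so m(2) = 5.
  α_5 = 5: Horner steps 4 → 4, so m(5) = 4.
Codeword c = [9, 1, 3, 5, 4] ∈ F_13^5.


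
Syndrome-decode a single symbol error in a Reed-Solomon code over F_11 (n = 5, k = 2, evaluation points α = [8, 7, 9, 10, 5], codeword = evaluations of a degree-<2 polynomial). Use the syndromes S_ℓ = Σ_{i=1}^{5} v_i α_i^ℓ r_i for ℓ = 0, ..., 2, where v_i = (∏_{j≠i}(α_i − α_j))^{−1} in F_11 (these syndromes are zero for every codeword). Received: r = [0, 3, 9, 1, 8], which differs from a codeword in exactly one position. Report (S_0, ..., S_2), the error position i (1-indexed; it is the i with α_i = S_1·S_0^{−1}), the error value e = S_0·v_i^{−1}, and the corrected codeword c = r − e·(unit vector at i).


S = (10, 3, 2), error at position 1, error magnitude e = 5, c = [6, 3, 9, 1, 8].

Step 1: column multipliers v_i = (∏_{j≠i}(α_i − α_j))^{−1} mod 11.
  i = 1 (α = 8): (8−7)(8−9)(8−10)(8−5) = 1·(−1)·(−2)·3 = 6 ≡ 6, so v_1 = 6^{−1} = 2 (mod 11).
  i = 2 (α = 7): (7−8)(7−9)(7−10)(7−5) = (−1)·(−2)·(−3)·2 = −12 ≡ 10, so v_2 = 10^{−1} = 10 (mod 11).
  i = 3 (α = 9): (9−8)(9−7)(9−10)(9−5) = 1·2·(−1)·4 = −8 ≡ 3, so v_3 = 3^{−1} = 4 (mod 11).
  i = 4 (α = 10): (10−8)(10−7)(10−9)(10−5) = 2·3·1·5 = 30 ≡ 8, so v_4 = 8^{−1} = 7 (mod 11).
  i = 5 (α = 5): (5−8)(5−7)(5−9)(5−10) = (−3)·(−2)·(−4)·(−5) = 120 ≡ 10, so v_5 = 10^{−1} = 10 (mod 11).
  v = [2, 10, 4, 7, 10].
Step 2: syndromes of r = [0, 3, 9, 1, 8] (all sums mod 11).
  S_0 = Σ v_i r_i = 2·0 + 10·3 + 4·9 + 7·1 + 10·8 = 153 ≡ 10.
  S_1 = Σ v_i α_i r_i = 2·8·0 + 10·7·3 + 4·9·9 + 7·10·1 + 10·5·8 = 1004 ≡ 3.
  α_i^2 mod 11 = [9, 5, 4, 1, 3].
  S_2 = Σ v_i α_i^2 r_i = 2·9·0 + 10·5·3 + 4·4·9 + 7·1·1 + 10·3·8 = 541 ≡ 2.
  S = (10, 3, 2) ≠ 0, so r is not a codeword (an error is present).
Step 3: locate the error. For a single error e at position i, S_ℓ = v_i·e·α_i^ℓ, so α_err = S_1/S_0.
  S_0^{−1} = 10^{−1} = 10 (mod 11), so α_err = 3·10 = 30 ≡ 8 = α_1. Error position i = 1.
  Consistency check: S_2/S_1 = 2·4 = 8 ≡ 8 = α_err ✓ (single-error assumption holds).
Step 4: error magnitude e = S_0/v_1 = S_0·∏_{j≠1}(α_1 − α_j) = 10·6 = 60 ≡ 5 (mod 11).
Step 5: correct position 1: c_1 = r_1 − e = 0 − 5 ≡ 6 (mod 11). Hence c = [6, 3, 9, 1, 8].
  Check: interpolating c through the α_i gives m(x) = 4 + 3·x (degree < 2) with m(α_i) = c_i for every i, so c is indeed a codeword.


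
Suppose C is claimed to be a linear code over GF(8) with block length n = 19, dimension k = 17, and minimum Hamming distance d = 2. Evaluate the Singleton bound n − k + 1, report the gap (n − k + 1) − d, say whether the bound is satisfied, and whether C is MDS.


Singleton RHS = n − k + 1 = 3, slack = 1, bound satisfied, not MDS.

Singleton bound: d ≤ n − k + 1.
Here n = 19, k = 17, so n − k + 1 = 3.
Given d = 2, check d ≤ 3: YES.
Slack = (n − k + 1) − d = 1.
The code is NOT MDS (slack = 1 > 0).
Description: the claimed parameters are [19, 17, 2]_8; such a code would be non-MDS.


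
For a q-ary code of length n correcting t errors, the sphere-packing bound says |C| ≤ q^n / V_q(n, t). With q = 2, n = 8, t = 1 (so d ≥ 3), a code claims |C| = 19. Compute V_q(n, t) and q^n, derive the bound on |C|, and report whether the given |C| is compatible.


V_q(n, t) = 9, q^n = 256, Hamming bound = 28, |C| = 19 ≤ bound (satisfied).

Step 1: Compute V_q(n, t) = Σ_{j=0}^1 C(n, j) (q−1)^j.
  j = 0: C(8,0)·(1)^0 = 1·1 = 1.
  j = 1: C(8,1)·(1)^1 = 8·1 = 8.
  V_q(n, t) = 1 + 8 = 9.
Step 2: q^n = 2^8 = 256.
Step 3: Hamming bound ⌊q^n / V_q(n,t)⌋ = ⌊256/9⌋ = 28.
Step 4: Compare |C| = 19 to 28: satisfied.
The claimed |C| lies below the Hamming bound.


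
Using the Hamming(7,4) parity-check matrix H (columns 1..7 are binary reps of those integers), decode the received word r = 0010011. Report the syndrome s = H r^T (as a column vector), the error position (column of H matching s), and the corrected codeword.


s = (0, 1, 0)^T, error position = 2, corrected codeword c = 0110011

Compute s = H r^T mod 2 one row at a time:
  s_1 = 0 + 0 + 1 + 1 = 2 ≡ 0 (mod 2).
  s_2 = 0 + 1 + 1 + 1 = 3 ≡ 1 (mod 2).
  s_3 = 0 + 1 + 0 + 1 = 2 ≡ 0 (mod 2).
s = (0, 1, 0)^T — this equals column 2 of H (binary 010), so error is at position 2.
Correct: flip bit 2 of r = 0010011 to get c = 0110011.


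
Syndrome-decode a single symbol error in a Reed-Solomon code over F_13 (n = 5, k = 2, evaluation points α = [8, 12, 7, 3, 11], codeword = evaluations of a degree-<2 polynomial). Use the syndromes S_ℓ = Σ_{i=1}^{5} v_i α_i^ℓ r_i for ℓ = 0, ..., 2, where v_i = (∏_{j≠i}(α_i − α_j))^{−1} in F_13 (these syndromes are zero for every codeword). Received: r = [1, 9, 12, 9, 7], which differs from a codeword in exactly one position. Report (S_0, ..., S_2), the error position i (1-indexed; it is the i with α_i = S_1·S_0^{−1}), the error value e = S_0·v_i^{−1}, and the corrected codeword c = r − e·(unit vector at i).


S = (7, 8, 11), error at position 4, error magnitude e = 5, c = [1, 9, 12, 4, 7].

Step 1: column multipliers v_i = (∏_{j≠i}(α_i − α_j))^{−1} mod 13.
  i = 1 (α = 8): (8−12)(8−7)(8−3)(8−11) = (−4)·1·5·(−3) = 60 ≡ 8, so v_1 = 8^{−1} = 5 (mod 13).
  i = 2 (α = 12): (12−8)(12−7)(12−3)(12−11) = 4·5·9·1 = 180 ≡ 11, so v_2 = 11^{−1} = 6 (mod 13).
  i = 3 (α = 7): (7−8)(7−12)(7−3)(7−11) = (−1)·(−5)·4·(−4) = −80 ≡ 11, so v_3 = 11^{−1} = 6 (mod 13).
  i = 4 (α = 3): (3−8)(3−12)(3−7)(3−11) = (−5)·(−9)·(−4)·(−8) = 1440 ≡ 10, so v_4 = 10^{−1} = 4 (mod 13).
  i = 5 (α = 11): (11−8)(11−12)(11−7)(11−3) = 3·(−1)·4·8 = −96 ≡ 8, so v_5 = 8^{−1} = 5 (mod 13).
  v = [5, 6, 6, 4, 5].
Step 2: syndromes of r = [1, 9, 12, 9, 7] (all sums mod 13).
  S_0 = Σ v_i r_i = 5·1 + 6·9 + 6·12 + 4·9 + 5·7 = 202 ≡ 7.
  S_1 = Σ v_i α_i r_i = 5·8·1 + 6·12·9 + 6·7·12 + 4·3·9 + 5·11·7 = 1685 ≡ 8.
  α_i^2 mod 13 = [12, 1, 10, 9, 4].
  S_2 = Σ v_i α_i^2 r_i = 5·12·1 + 6·1·9 + 6·10·12 + 4·9·9 + 5·4·7 = 1298 ≡ 11.
  S = (7, 8, 11) ≠ 0, so r is not a codeword (an error is present).
Step 3: locate the error. For a single error e at position i, S_ℓ = v_i·e·α_i^ℓ, so α_err = S_1/S_0.
  S_0^{−1} = 7^{−1} = 2 (mod 13), so α_err = 8·2 = 16 ≡ 3 = α_4. Error position i = 4.
  Consistency check: S_2/S_1 = 11·5 = 55 ≡ 3 = α_err ✓ (single-error assumption holds).
Step 4: error magnitude e = S_0/v_4 = S_0·∏_{j≠4}(α_4 − α_j) = 7·10 = 70 ≡ 5 (mod 13).
Step 5: correct position 4: c_4 = r_4 − e = 9 − 5 ≡ 4 (mod 13). Hence c = [1, 9, 12, 4, 7].
  Check: interpolating c through the α_i gives m(x) = 11 + 2·x (degree < 2) with m(α_i) = c_i for every i, so c is indeed a codeword.


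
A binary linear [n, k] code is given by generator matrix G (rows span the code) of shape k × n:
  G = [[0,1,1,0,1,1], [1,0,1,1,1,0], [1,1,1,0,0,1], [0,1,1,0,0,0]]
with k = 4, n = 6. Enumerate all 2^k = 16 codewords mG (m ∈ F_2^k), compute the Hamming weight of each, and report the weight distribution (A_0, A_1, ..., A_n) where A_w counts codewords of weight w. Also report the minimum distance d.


Weight distribution: A_0 = 1, A_2 = 6, A_4 = 9. Minimum distance d = 2.

Enumerate all 2^4 = 16 messages m ∈ F_2^4.
For each, compute codeword c = mG in F_2^6, then tally its weight.
  m = 0000 → c = 000000, weight = 0.
  m = 1000 → c = 011011, weight = 4.
  m = 0100 → c = 101110, weight = 4.
  m = 1100 → c = 110101, weight = 4.
  m = 0010 → c = 111001, weight = 4.
  m = 1010 → c = 100010, weight = 2.
  m = 0110 → c = 010111, weight = 4.
  m = 1110 → c = 001100, weight = 2.
  m = 0001 → c = 011000, weight = 2.
  m = 1001 → c = 000011, weight = 2.
  m = 0101 → c = 110110, weight = 4.
  m = 1101 → c = 101101, weight = 4.
  m = 0011 → c = 100001, weight = 2.
  m = 1011 → c = 111010, weight = 4.
  m = 0111 → c = 001111, weight = 4.
  m = 1111 → c = 010100, weight = 2.
Tally weights:
  weight 0: 1 codewords.
  weight 2: 6 codewords.
  weight 4: 9 codewords.
Minimum distance d = smallest w > 0 with A_w > 0 = 2.
Sanity: Σ A_w = 16 = 2^4 = 16 ✓.


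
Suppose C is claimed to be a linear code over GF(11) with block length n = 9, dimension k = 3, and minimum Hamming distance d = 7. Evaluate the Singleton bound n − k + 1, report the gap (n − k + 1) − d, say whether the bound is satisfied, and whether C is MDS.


Singleton RHS = n − k + 1 = 7, slack = 0, bound satisfied, MDS.

Singleton bound: d ≤ n − k + 1.
Here n = 9, k = 3, so n − k + 1 = 7.
Given d = 7, check d ≤ 7: YES.
Slack = (n − k + 1) − d = 0.
The code is MDS (slack = 0).
Description: the claimed parameters are [9, 3, 7]_11; such a code would be MDS (meets Singleton bound).


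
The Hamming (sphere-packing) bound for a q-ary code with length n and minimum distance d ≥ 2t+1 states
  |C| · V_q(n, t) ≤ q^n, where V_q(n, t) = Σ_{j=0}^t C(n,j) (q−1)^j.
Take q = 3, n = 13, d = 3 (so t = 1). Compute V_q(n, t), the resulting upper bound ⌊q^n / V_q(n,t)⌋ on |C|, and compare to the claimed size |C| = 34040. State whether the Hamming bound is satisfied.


V_q(n, t) = 27, q^n = 1594323, Hamming bound = 59049, |C| = 34040 ≤ bound (satisfied).

Step 1: Compute V_q(n, t) = Σ_{j=0}^1 C(n, j) (q−1)^j.
  j = 0: C(13,0)·(2)^0 = 1·1 = 1.
  j = 1: C(13,1)·(2)^1 = 13·2 = 26.
  V_q(n, t) = 1 + 26 = 27.
Step 2: q^n = 3^13 = 1594323.
Step 3: Hamming bound ⌊q^n / V_q(n,t)⌋ = ⌊1594323/27⌋ = 59049.
Step 4: Compare |C| = 34040 to 59049: satisfied.
The claimed |C| lies below the Hamming bound.


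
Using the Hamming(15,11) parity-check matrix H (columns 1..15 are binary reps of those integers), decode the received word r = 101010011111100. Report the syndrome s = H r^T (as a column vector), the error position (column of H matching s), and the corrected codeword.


s = (0, 1, 1, 0)^T, error position = 6, corrected codeword c = 101011011111100

Compute s = H r^T mod 2 one row at a time:
  s_1 = 1 + 1 + 1 + 1 + 1 + 1 + 0 + 0 = 6 ≡ 0 (mod 2).
  s_2 = 0 + 1 + 0 + 0 + 1 + 1 + 0 + 0 = 3 ≡ 1 (mod 2).
  s_3 = 0 + 1 + 0 + 0 + 1 + 1 + 0 + 0 = 3 ≡ 1 (mod 2).
  s_4 = 1 + 1 + 1 + 0 + 1 + 1 + 1 + 0 = 6 ≡ 0 (mod 2).
s = (0, 1, 1, 0)^T — this equals column 6 of H (binary 0110), so error is at position 6.
Correct: flip bit 6 of r = 101010011111100 to get c = 101011011111100.


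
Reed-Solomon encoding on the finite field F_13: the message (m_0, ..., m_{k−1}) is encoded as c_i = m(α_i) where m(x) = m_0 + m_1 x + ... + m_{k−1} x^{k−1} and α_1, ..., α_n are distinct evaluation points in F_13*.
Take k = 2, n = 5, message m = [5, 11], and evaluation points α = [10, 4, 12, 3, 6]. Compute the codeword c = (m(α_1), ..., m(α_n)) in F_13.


c = [11, 10, 7, 12, 6]

Message polynomial: m(x) = 5 + 11·x (mod 13).
For each evaluation point α_i, compute m(α_i) mod 13:
  α_1 = 10: Horner steps 11 → 11, so m(10) = 11.
  α_2 = 4: Horner steps 11 → 10, so m(4) = 10.
  α_3 = 12: Horner steps 11 → 7, so m(12) = 7.
  α_4 = 3: Horner steps 11 → 12, so m(3) = 12.
  α_5 = 6: Horner steps 11 → 6, so m(6) = 6.
Codeword c = [11, 10, 7, 12, 6] ∈ F_13^5.


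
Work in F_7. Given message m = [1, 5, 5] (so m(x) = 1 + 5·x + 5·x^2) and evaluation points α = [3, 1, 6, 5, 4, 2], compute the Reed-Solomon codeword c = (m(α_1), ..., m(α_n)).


c = [5, 4, 1, 4, 3, 3]

Message polynomial: m(x) = 1 + 5·x + 5·x^2 (mod 7).
For each evaluation point α_i, compute m(α_i) mod 7:
  α_1 = 3: Horner steps 5 → 6 → 5, so m(3) = 5.
  α_2 = 1: Horner steps 5 → 3 → 4, so m(1) = 4.
  α_3 = 6: Horner steps 5 → 0 → 1, so m(6) = 1.
  α_4 = 5: Horner steps 5 → 2 → 4, so m(5) = 4.
  α_5 = 4: Horner steps 5 → 4 → 3, so m(4) = 3.
  α_6 = 2: Horner steps 5 → 1 → 3, so m(2) = 3.
Codeword c = [5, 4, 1, 4, 3, 3] ∈ F_7^6.


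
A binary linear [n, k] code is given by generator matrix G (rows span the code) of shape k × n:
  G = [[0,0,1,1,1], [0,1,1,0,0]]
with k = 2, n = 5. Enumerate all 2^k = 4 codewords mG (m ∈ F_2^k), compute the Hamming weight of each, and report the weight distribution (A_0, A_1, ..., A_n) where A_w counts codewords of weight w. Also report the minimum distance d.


Weight distribution: A_0 = 1, A_2 = 1, A_3 = 2. Minimum distance d = 2.

Enumerate all 2^2 = 4 messages m ∈ F_2^2.
For each, compute codeword c = mG in F_2^5, then tally its weight.
  m = 00 → c = 00000, weight = 0.
  m = 10 → c = 00111, weight = 3.
  m = 01 → c = 01100, weight = 2.
  m = 11 → c = 01011, weight = 3.
Tally weights:
  weight 0: 1 codewords.
  weight 2: 1 codewords.
  weight 3: 2 codewords.
Minimum distance d = smallest w > 0 with A_w > 0 = 2.
Sanity: Σ A_w = 4 = 2^2 = 4 ✓.


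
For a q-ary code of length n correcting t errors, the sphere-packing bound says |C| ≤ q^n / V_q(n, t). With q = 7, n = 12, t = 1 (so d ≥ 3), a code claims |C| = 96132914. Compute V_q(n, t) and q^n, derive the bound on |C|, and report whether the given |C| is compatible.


V_q(n, t) = 73, q^n = 13841287201, Hamming bound = 189606673, |C| = 96132914 ≤ bound (satisfied).

Step 1: Compute V_q(n, t) = Σ_{j=0}^1 C(n, j) (q−1)^j.
  j = 0: C(12,0)·(6)^0 = 1·1 = 1.
  j = 1: C(12,1)·(6)^1 = 12·6 = 72.
  V_q(n, t) = 1 + 72 = 73.
Step 2: q^n = 7^12 = 13841287201.
Step 3: Hamming bound ⌊q^n / V_q(n,t)⌋ = ⌊13841287201/73⌋ = 189606673.
Step 4: Compare |C| = 96132914 to 189606673: satisfied.
The claimed |C| lies below the Hamming bound.


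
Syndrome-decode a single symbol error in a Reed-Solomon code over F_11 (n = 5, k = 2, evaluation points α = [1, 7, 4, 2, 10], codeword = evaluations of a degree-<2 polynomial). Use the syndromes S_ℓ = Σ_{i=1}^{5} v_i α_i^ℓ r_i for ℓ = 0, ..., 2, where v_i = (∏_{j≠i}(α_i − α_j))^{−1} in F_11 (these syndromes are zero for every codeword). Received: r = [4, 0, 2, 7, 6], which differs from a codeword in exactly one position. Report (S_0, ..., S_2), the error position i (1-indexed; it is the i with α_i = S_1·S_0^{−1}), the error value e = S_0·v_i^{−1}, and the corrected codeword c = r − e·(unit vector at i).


S = (7, 4, 7), error at position 5, error magnitude e = 8, c = [4, 0, 2, 7, 9].

Step 1: column multipliers v_i = (∏_{j≠i}(α_i − α_j))^{−1} mod 11.
  i = 1 (α = 1): (1−7)(1−4)(1−2)(1−10) = (−6)·(−3)·(−1)·(−9) = 162 ≡ 8, so v_1 = 8^{−1} = 7 (mod 11).
  i = 2 (α = 7): (7−1)(7−4)(7−2)(7−10) = 6·3·5·(−3) = −270 ≡ 5, so v_2 = 5^{−1} = 9 (mod 11).
  i = 3 (α = 4): (4−1)(4−7)(4−2)(4−10) = 3·(−3)·2·(−6) = 108 ≡ 9, so v_3 = 9^{−1} = 5 (mod 11).
  i = 4 (α = 2): (2−1)(2−7)(2−4)(2−10) = 1·(−5)·(−2)·(−8) = −80 ≡ 8, so v_4 = 8^{−1} = 7 (mod 11).
  i = 5 (α = 10): (10−1)(10−7)(10−4)(10−2) = 9·3·6·8 = 1296 ≡ 9, so v_5 = 9^{−1} = 5 (mod 11).
  v = [7, 9, 5, 7, 5].
Step 2: syndromes of r = [4, 0, 2, 7, 6] (all sums mod 11).
  S_0 = Σ v_i r_i = 7·4 + 9·0 + 5·2 + 7·7 + 5·6 = 117 ≡ 7.
  S_1 = Σ v_i α_i r_i = 7·1·4 + 9·7·0 + 5·4·2 + 7·2·7 + 5·10·6 = 466 ≡ 4.
  α_i^2 mod 11 = [1, 5, 5, 4, 1].
  S_2 = Σ v_i α_i^2 r_i = 7·1·4 + 9·5·0 + 5·5·2 + 7·4·7 + 5·1·6 = 304 ≡ 7.
  S = (7, 4, 7) ≠ 0, so r is not a codeword (an error is present).
Step 3: locate the error. For a single error e at position i, S_ℓ = v_i·e·α_i^ℓ, so α_err = S_1/S_0.
  S_0^{−1} = 7^{−1} = 8 (mod 11), so α_err = 4·8 = 32 ≡ 10 = α_5. Error position i = 5.
  Consistency check: S_2/S_1 = 7·3 = 21 ≡ 10 = α_err ✓ (single-error assumption holds).
Step 4: error magnitude e = S_0/v_5 = S_0·∏_{j≠5}(α_5 − α_j) = 7·9 = 63 ≡ 8 (mod 11).
Step 5: correct position 5: c_5 = r_5 − e = 6 − 8 ≡ 9 (mod 11). Hence c = [4, 0, 2, 7, 9].
  Check: interpolating c through the α_i gives m(x) = 1 + 3·x (degree < 2) with m(α_i) = c_i for every i, so c is indeed a codeword.


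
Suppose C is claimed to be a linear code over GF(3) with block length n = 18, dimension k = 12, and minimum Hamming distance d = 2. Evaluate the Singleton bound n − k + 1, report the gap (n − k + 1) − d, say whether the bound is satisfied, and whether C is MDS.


Singleton RHS = n − k + 1 = 7, slack = 5, bound satisfied, not MDS.

Singleton bound: d ≤ n − k + 1.
Here n = 18, k = 12, so n − k + 1 = 7.
Given d = 2, check d ≤ 7: YES.
Slack = (n − k + 1) − d = 5.
The code is NOT MDS (slack = 5 > 0).
Description: the claimed parameters are [18, 12, 2]_3; such a code would be non-MDS.


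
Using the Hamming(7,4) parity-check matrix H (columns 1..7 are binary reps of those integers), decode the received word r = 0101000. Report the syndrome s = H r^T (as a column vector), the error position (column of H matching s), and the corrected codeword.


s = (1, 1, 0)^T, error position = 6, corrected codeword c = 0101010

Compute s = H r^T mod 2 one row at a time:
  s_1 = 1 + 0 + 0 + 0 = 1 ≡ 1 (mod 2).
  s_2 = 1 + 0 + 0 + 0 = 1 ≡ 1 (mod 2).
  s_3 = 0 + 0 + 0 + 0 = 0 ≡ 0 (mod 2).
s = (1, 1, 0)^T — this equals column 6 of H (binary 110), so error is at position 6.
Correct: flip bit 6 of r = 0101000 to get c = 0101010.


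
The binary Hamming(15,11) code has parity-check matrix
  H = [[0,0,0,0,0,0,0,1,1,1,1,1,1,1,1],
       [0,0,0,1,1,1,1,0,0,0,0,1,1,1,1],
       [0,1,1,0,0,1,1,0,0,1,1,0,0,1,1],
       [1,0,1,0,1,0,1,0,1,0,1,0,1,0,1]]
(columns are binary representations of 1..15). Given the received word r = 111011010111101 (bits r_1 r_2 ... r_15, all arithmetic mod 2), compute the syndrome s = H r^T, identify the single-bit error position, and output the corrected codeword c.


s = (0, 1, 0, 0)^T, error position = 4, corrected codeword c = 111111010111101

Compute s = H r^T mod 2 one row at a time:
  s_1 = 1 + 0 + 1 + 1 + 1 + 1 + 0 + 1 = 6 ≡ 0 (mod 2).
  s_2 = 0 + 1 + 1 + 0 + 1 + 1 + 0 + 1 = 5 ≡ 1 (mod 2).
  s_3 = 1 + 1 + 1 + 0 + 1 + 1 + 0 + 1 = 6 ≡ 0 (mod 2).
  s_4 = 1 + 1 + 1 + 0 + 0 + 1 + 1 + 1 = 6 ≡ 0 (mod 2).
s = (0, 1, 0, 0)^T — this equals column 4 of H (binary 0100), so error is at position 4.
Correct: flip bit 4 of r = 111011010111101 to get c = 111111010111101.


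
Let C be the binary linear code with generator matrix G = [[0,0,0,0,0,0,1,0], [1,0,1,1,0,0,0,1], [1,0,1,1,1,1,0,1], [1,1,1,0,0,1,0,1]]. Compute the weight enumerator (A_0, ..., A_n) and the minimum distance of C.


Weight distribution: A_0 = 1, A_1 = 1, A_2 = 1, A_3 = 3, A_4 = 3, A_5 = 3, A_6 = 3, A_7 = 1. Minimum distance d = 1.

Enumerate all 2^4 = 16 messages m ∈ F_2^4.
For each, compute codeword c = mG in F_2^8, then tally its weight.
  m = 0000 → c = 00000000, weight = 0.
  m = 1000 → c = 00000010, weight = 1.
  m = 0100 → c = 10110001, weight = 4.
  m = 1100 → c = 10110011, weight = 5.
  m = 0010 → c = 10111101, weight = 6.
  m = 1010 → c = 10111111, weight = 7.
  m = 0110 → c = 00001100, weight = 2.
  m = 1110 → c = 00001110, weight = 3.
  m = 0001 → c = 11100101, weight = 5.
  m = 1001 → c = 11100111, weight = 6.
  m = 0101 → c = 01010100, weight = 3.
  m = 1101 → c = 01010110, weight = 4.
  m = 0011 → c = 01011000, weight = 3.
  m = 1011 → c = 01011010, weight = 4.
  m = 0111 → c = 11101001, weight = 5.
  m = 1111 → c = 11101011, weight = 6.
Tally weights:
  weight 0: 1 codewords.
  weight 1: 1 codewords.
  weight 2: 1 codewords.
  weight 3: 3 codewords.
  weight 4: 3 codewords.
  weight 5: 3 codewords.
  weight 6: 3 codewords.
  weight 7: 1 codewords.
Minimum distance d = smallest w > 0 with A_w > 0 = 1.
Sanity: Σ A_w = 16 = 2^4 = 16 ✓.


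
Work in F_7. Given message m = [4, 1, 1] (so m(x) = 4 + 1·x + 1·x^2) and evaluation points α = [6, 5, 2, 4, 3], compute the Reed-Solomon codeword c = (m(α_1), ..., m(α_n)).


c = [4, 6, 3, 3, 2]

Message polynomial: m(x) = 4 + 1·x + 1·x^2 (mod 7).
For each evaluation point α_i, compute m(α_i) mod 7:
  α_1 = 6: Horner steps 1 → 0 → 4, so m(6) = 4.
  α_2 = 5: Horner steps 1 → 6 → 6, so m(5) = 6.
  α_3 = 2: Horner steps 1 → 3 → 3, so m(2) = 3.
  α_4 = 4: Horner steps 1 → 5 → 3, so m(4) = 3.
  α_5 = 3: Horner steps 1 → 4 → 2, so m(3) = 2.
Codeword c = [4, 6, 3, 3, 2] ∈ F_7^5.


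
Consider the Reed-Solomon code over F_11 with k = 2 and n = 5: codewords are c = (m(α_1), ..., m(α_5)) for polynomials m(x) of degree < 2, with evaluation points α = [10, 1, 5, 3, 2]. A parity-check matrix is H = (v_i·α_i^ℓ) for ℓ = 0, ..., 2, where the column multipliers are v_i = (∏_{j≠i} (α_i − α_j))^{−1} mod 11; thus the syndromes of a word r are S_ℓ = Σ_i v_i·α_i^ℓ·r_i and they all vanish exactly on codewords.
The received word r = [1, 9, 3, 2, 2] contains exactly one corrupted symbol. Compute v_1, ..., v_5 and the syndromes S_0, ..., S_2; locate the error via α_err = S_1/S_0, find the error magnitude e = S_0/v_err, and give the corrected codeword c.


S = (3, 9, 5), error at position 4, error magnitude e = 7, c = [1, 9, 3, 6, 2].

Step 1: column multipliers v_i = (∏_{j≠i}(α_i − α_j))^{−1} mod 11.
  i = 1 (α = 10): (10−1)(10−5)(10−3)(10−2) = 9·5·7·8 = 2520 ≡ 1, so v_1 = 1^{−1} = 1 (mod 11).
  i = 2 (α = 1): (1−10)(1−5)(1−3)(1−2) = (−9)·(−4)·(−2)·(−1) = 72 ≡ 6, so v_2 = 6^{−1} = 2 (mod 11).
  i = 3 (α = 5): (5−10)(5−1)(5−3)(5−2) = (−5)·4·2·3 = −120 ≡ 1, so v_3 = 1^{−1} = 1 (mod 11).
  i = 4 (α = 3): (3−10)(3−1)(3−5)(3−2) = (−7)·2·(−2)·1 = 28 ≡ 6, so v_4 = 6^{−1} = 2 (mod 11).
  i = 5 (α = 2): (2−10)(2−1)(2−5)(2−3) = (−8)·1·(−3)·(−1) = −24 ≡ 9, so v_5 = 9^{−1} = 5 (mod 11).
  v = [1, 2, 1, 2, 5].
Step 2: syndromes of r = [1, 9, 3, 2, 2] (all sums mod 11).
  S_0 = Σ v_i r_i = 1·1 + 2·9 + 1·3 + 2·2 + 5·2 = 36 ≡ 3.
  S_1 = Σ v_i α_i r_i = 1·10·1 + 2·1·9 + 1·5·3 + 2·3·2 + 5·2·2 = 75 ≡ 9.
  α_i^2 mod 11 = [1, 1, 3, 9, 4].
  S_2 = Σ v_i α_i^2 r_i = 1·1·1 + 2·1·9 + 1·3·3 + 2·9·2 + 5·4·2 = 104 ≡ 5.
  S = (3, 9, 5) ≠ 0, so r is not a codeword (an error is present).
Step 3: locate the error. For a single error e at position i, S_ℓ = v_i·e·α_i^ℓ, so α_err = S_1/S_0.
  S_0^{−1} = 3^{−1} = 4 (mod 11), so α_err = 9·4 = 36 ≡ 3 = α_4. Error position i = 4.
  Consistency check: S_2/S_1 = 5·5 = 25 ≡ 3 = α_err ✓ (single-error assumption holds).
Step 4: error magnitude e = S_0/v_4 = S_0·∏_{j≠4}(α_4 − α_j) = 3·6 = 18 ≡ 7 (mod 11).
Step 5: correct position 4: c_4 = r_4 − e = 2 − 7 ≡ 6 (mod 11). Hence c = [1, 9, 3, 6, 2].
  Check: interpolating c through the α_i gives m(x) = 5 + 4·x (degree < 2) with m(α_i) = c_i for every i, so c is indeed a codeword.


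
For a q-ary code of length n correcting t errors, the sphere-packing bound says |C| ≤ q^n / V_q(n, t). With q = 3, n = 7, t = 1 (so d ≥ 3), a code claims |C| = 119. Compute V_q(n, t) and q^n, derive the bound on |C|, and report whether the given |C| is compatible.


V_q(n, t) = 15, q^n = 2187, Hamming bound = 145, |C| = 119 ≤ bound (satisfied).

Step 1: Compute V_q(n, t) = Σ_{j=0}^1 C(n, j) (q−1)^j.
  j = 0: C(7,0)·(2)^0 = 1·1 = 1.
  j = 1: C(7,1)·(2)^1 = 7·2 = 14.
  V_q(n, t) = 1 + 14 = 15.
Step 2: q^n = 3^7 = 2187.
Step 3: Hamming bound ⌊q^n / V_q(n,t)⌋ = ⌊2187/15⌋ = 145.
Step 4: Compare |C| = 119 to 145: satisfied.
The claimed |C| lies below the Hamming bound.


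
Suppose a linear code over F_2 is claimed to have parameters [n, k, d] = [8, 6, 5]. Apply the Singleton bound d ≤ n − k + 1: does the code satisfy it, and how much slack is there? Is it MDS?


Singleton RHS = n − k + 1 = 3, slack = -2, bound violated (no such code; not MDS).

Singleton bound: d ≤ n − k + 1.
Here n = 8, k = 6, so n − k + 1 = 3.
Given d = 5, check d ≤ 3: NO.
Slack = (n − k + 1) − d = -2.
The slack is negative: d = 5 exceeds n − k + 1 = 3 by 2, so the Singleton bound is violated and no linear [8, 6, 5]_2 code can exist. In particular it is not MDS (MDS requires d = n − k + 1 exactly).
Description: the claimed parameters are [8, 6, 5]_2; such a code would be impossible (violates the Singleton bound).


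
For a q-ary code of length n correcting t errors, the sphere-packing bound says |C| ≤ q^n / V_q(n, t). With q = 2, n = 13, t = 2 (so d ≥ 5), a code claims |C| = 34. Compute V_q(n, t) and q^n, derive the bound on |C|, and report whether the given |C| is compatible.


V_q(n, t) = 92, q^n = 8192, Hamming bound = 89, |C| = 34 ≤ bound (satisfied).

Step 1: Compute V_q(n, t) = Σ_{j=0}^2 C(n, j) (q−1)^j.
  j = 0: C(13,0)·(1)^0 = 1·1 = 1.
  j = 1: C(13,1)·(1)^1 = 13·1 = 13.
  j = 2: C(13,2)·(1)^2 = 78·1 = 78.
  V_q(n, t) = 1 + 13 + 78 = 92.
Step 2: q^n = 2^13 = 8192.
Step 3: Hamming bound ⌊q^n / V_q(n,t)⌋ = ⌊8192/92⌋ = 89.
Step 4: Compare |C| = 34 to 89: satisfied.
The claimed |C| lies below the Hamming bound.


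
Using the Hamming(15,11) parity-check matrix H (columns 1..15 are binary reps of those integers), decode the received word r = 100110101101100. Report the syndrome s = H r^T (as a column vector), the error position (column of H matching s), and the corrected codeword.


s = (0, 1, 0, 1)^T, error position = 5, corrected codeword c = 100100101101100

Compute s = H r^T mod 2 one row at a time:
  s_1 = 0 + 1 + 1 + 0 + 1 + 1 + 0 + 0 = 4 ≡ 0 (mod 2).
  s_2 = 1 + 1 + 0 + 1 + 1 + 1 + 0 + 0 = 5 ≡ 1 (mod 2).
  s_3 = 0 + 0 + 0 + 1 + 1 + 0 + 0 + 0 = 2 ≡ 0 (mod 2).
  s_4 = 1 + 0 + 1 + 1 + 1 + 0 + 1 + 0 = 5 ≡ 1 (mod 2).
s = (0, 1, 0, 1)^T — this equals column 5 of H (binary 0101), so error is at position 5.
Correct: flip bit 5 of r = 100110101101100 to get c = 100100101101100.


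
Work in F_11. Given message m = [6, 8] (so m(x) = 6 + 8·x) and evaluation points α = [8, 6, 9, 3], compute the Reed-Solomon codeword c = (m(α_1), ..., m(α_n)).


c = [4, 10, 1, 8]

Message polynomial: m(x) = 6 + 8·x (mod 11).
For each evaluation point α_i, compute m(α_i) mod 11:
  α_1 = 8: Horner steps 8 → 4, so m(8) = 4.
  α_2 = 6: Horner steps 8 → 10, so m(6) = 10.
  α_3 = 9: Horner steps 8 → 1, so m(9) = 1.
  α_4 = 3: Horner steps 8 → 8, so m(3) = 8.
Codeword c = [4, 10, 1, 8] ∈ F_11^4.


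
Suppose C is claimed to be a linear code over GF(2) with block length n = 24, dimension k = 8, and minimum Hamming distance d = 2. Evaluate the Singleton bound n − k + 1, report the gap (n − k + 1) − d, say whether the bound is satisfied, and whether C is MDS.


Singleton RHS = n − k + 1 = 17, slack = 15, bound satisfied, not MDS.

Singleton bound: d ≤ n − k + 1.
Here n = 24, k = 8, so n − k + 1 = 17.
Given d = 2, check d ≤ 17: YES.
Slack = (n − k + 1) − d = 15.
The code is NOT MDS (slack = 15 > 0).
Description: the claimed parameters are [24, 8, 2]_2; such a code would be non-MDS.


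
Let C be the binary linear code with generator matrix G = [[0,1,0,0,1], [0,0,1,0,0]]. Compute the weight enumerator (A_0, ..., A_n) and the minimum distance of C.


Weight distribution: A_0 = 1, A_1 = 1, A_2 = 1, A_3 = 1. Minimum distance d = 1.

Enumerate all 2^2 = 4 messages m ∈ F_2^2.
For each, compute codeword c = mG in F_2^5, then tally its weight.
  m = 00 → c = 00000, weight = 0.
  m = 10 → c = 01001, weight = 2.
  m = 01 → c = 00100, weight = 1.
  m = 11 → c = 01101, weight = 3.
Tally weights:
  weight 0: 1 codewords.
  weight 1: 1 codewords.
  weight 2: 1 codewords.
  weight 3: 1 codewords.
Minimum distance d = smallest w > 0 with A_w > 0 = 1.
Sanity: Σ A_w = 4 = 2^2 = 4 ✓.


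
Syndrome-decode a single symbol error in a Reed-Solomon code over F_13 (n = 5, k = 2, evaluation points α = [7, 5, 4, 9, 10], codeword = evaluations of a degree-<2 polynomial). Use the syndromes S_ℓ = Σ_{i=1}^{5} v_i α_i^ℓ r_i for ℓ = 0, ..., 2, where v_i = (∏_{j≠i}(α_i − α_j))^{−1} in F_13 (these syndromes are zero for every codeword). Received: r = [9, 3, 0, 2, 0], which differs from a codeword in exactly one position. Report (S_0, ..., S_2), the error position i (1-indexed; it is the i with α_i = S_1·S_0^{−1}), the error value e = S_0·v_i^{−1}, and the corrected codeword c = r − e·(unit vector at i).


S = (5, 11, 6), error at position 5, error magnitude e = 8, c = [9, 3, 0, 2, 5].

Step 1: column multipliers v_i = (∏_{j≠i}(α_i − α_j))^{−1} mod 13.
  i = 1 (α = 7): (7−5)(7−4)(7−9)(7−10) = 2·3·(−2)·(−3) = 36 ≡ 10, so v_1 = 10^{−1} = 4 (mod 13).
  i = 2 (α = 5): (5−7)(5−4)(5−9)(5−10) = (−2)·1·(−4)·(−5) = −40 ≡ 12, so v_2 = 12^{−1} = 12 (mod 13).
  i = 3 (α = 4): (4−7)(4−5)(4−9)(4−10) = (−3)·(−1)·(−5)·(−6) = 90 ≡ 12, so v_3 = 12^{−1} = 12 (mod 13).
  i = 4 (α = 9): (9−7)(9−5)(9−4)(9−10) = 2·4·5·(−1) = −40 ≡ 12, so v_4 = 12^{−1} = 12 (mod 13).
  i = 5 (α = 10): (10−7)(10−5)(10−4)(10−9) = 3·5·6·1 = 90 ≡ 12, so v_5 = 12^{−1} = 12 (mod 13).
  v = [4, 12, 12, 12, 12].
Step 2: syndromes of r = [9, 3, 0, 2, 0] (all sums mod 13).
  S_0 = Σ v_i r_i = 4·9 + 12·3 + 12·0 + 12·2 + 12·0 = 96 ≡ 5.
  S_1 = Σ v_i α_i r_i = 4·7·9 + 12·5·3 + 12·4·0 + 12·9·2 + 12·10·0 = 648 ≡ 11.
  α_i^2 mod 13 = [10, 12, 3, 3, 9].
  S_2 = Σ v_i α_i^2 r_i = 4·10·9 + 12·12·3 + 12·3·0 + 12·3·2 + 12·9·0 = 864 ≡ 6.
  S = (5, 11, 6) ≠ 0, so r is not a codeword (an error is present).
Step 3: locate the error. For a single error e at position i, S_ℓ = v_i·e·α_i^ℓ, so α_err = S_1/S_0.
  S_0^{−1} = 5^{−1} = 8 (mod 13), so α_err = 11·8 = 88 ≡ 10 = α_5. Error position i = 5.
  Consistency check: S_2/S_1 = 6·6 = 36 ≡ 10 = α_err ✓ (single-error assumption holds).
Step 4: error magnitude e = S_0/v_5 = S_0·∏_{j≠5}(α_5 − α_j) = 5·12 = 60 ≡ 8 (mod 13).
Step 5: correct position 5: c_5 = r_5 − e = 0 − 8 ≡ 5 (mod 13). Hence c = [9, 3, 0, 2, 5].
  Check: interpolating c through the α_i gives m(x) = 1 + 3·x (degree < 2) with m(α_i) = c_i for every i, so c is indeed a codeword.


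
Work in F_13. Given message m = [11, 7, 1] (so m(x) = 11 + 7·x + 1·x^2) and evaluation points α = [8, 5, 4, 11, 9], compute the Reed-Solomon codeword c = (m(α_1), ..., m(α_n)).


c = [1, 6, 3, 1, 12]

Message polynomial: m(x) = 11 + 7·x + 1·x^2 (mod 13).
For each evaluation point α_i, compute m(α_i) mod 13:
  α_1 = 8: Horner steps 1 → 2 → 1, so m(8) = 1.
  α_2 = 5: Horner steps 1 → 12 → 6, so m(5) = 6.
  α_3 = 4: Horner steps 1 → 11 → 3, so m(4) = 3.
  α_4 = 11: Horner steps 1 → 5 → 1, so m(11) = 1.
  α_5 = 9: Horner steps 1 → 3 → 12, so m(9) = 12.
Codeword c = [1, 6, 3, 1, 12] ∈ F_13^5.


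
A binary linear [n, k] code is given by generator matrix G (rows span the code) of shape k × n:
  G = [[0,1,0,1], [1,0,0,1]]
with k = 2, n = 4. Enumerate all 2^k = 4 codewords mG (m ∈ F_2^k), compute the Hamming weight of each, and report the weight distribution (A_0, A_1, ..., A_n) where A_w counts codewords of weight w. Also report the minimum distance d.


Weight distribution: A_0 = 1, A_2 = 3. Minimum distance d = 2.

Enumerate all 2^2 = 4 messages m ∈ F_2^2.
For each, compute codeword c = mG in F_2^4, then tally its weight.
  m = 00 → c = 0000, weight = 0.
  m = 10 → c = 0101, weight = 2.
  m = 01 → c = 1001, weight = 2.
  m = 11 → c = 1100, weight = 2.
Tally weights:
  weight 0: 1 codewords.
  weight 2: 3 codewords.
Minimum distance d = smallest w > 0 with A_w > 0 = 2.
Sanity: Σ A_w = 4 = 2^2 = 4 ✓.


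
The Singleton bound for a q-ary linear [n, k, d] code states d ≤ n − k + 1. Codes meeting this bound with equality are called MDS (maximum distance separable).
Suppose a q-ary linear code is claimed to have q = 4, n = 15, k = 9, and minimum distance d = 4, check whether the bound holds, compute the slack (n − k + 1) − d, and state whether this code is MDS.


Singleton RHS = n − k + 1 = 7, slack = 3, bound satisfied, not MDS.

Singleton bound: d ≤ n − k + 1.
Here n = 15, k = 9, so n − k + 1 = 7.
Given d = 4, check d ≤ 7: YES.
Slack = (n − k + 1) − d = 3.
The code is NOT MDS (slack = 3 > 0).
Description: the claimed parameters are [15, 9, 4]_4; such a code would be non-MDS.


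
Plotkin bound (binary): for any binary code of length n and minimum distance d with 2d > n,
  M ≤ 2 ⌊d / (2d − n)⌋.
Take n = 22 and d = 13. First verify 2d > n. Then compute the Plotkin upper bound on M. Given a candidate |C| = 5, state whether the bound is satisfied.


Plotkin bound M ≤ 6; given |C| = 5 ≤ bound (satisfied).

Check applicability: 2d = 26, n = 22.
2d − n = 4 > 0, so Plotkin applies.
Compute d/(2d−n) = 13/4 ≈ 3.2500.
⌊d/(2d−n)⌋ = 3.
Plotkin bound: M ≤ 2·3 = 6.
Given |C| = 5, check: satisfied.
This |C| is below the Plotkin bound.


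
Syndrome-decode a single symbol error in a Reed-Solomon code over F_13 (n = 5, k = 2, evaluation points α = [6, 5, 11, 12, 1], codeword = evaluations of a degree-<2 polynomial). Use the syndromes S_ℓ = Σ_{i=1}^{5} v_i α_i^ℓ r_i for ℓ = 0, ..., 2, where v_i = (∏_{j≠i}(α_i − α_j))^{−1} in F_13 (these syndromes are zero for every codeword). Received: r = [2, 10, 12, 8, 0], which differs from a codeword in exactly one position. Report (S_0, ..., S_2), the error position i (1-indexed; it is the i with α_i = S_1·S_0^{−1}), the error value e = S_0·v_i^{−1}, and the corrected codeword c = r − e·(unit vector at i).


S = (5, 4, 11), error at position 1, error magnitude e = 9, c = [6, 10, 12, 8, 0].

Step 1: column multipliers v_i = (∏_{j≠i}(α_i − α_j))^{−1} mod 13.
  i = 1 (α = 6): (6−5)(6−11)(6−12)(6−1) = 1·(−5)·(−6)·5 = 150 ≡ 7, so v_1 = 7^{−1} = 2 (mod 13).
  i = 2 (α = 5): (5−6)(5−11)(5−12)(5−1) = (−1)·(−6)·(−7)·4 = −168 ≡ 1, so v_2 = 1^{−1} = 1 (mod 13).
  i = 3 (α = 11): (11−6)(11−5)(11−12)(11−1) = 5·6·(−1)·10 = −300 ≡ 12, so v_3 = 12^{−1} = 12 (mod 13).
  i = 4 (α = 12): (12−6)(12−5)(12−11)(12−1) = 6·7·1·11 = 462 ≡ 7, so v_4 = 7^{−1} = 2 (mod 13).
  i = 5 (α = 1): (1−6)(1−5)(1−11)(1−12) = (−5)·(−4)·(−10)·(−11) = 2200 ≡ 3, so v_5 = 3^{−1} = 9 (mod 13).
  v = [2, 1, 12, 2, 9].
Step 2: syndromes of r = [2, 10, 12, 8, 0] (all sums mod 13).
  S_0 = Σ v_i r_i = 2·2 + 1·10 + 12·12 + 2·8 + 9·0 = 174 ≡ 5.
  S_1 = Σ v_i α_i r_i = 2·6·2 + 1·5·10 + 12·11·12 + 2·12·8 + 9·1·0 = 1850 ≡ 4.
  α_i^2 mod 13 = [10, 12, 4, 1, 1].
  S_2 = Σ v_i α_i^2 r_i = 2·10·2 + 1·12·10 + 12·4·12 + 2·1·8 + 9·1·0 = 752 ≡ 11.
  S = (5, 4, 11) ≠ 0, so r is not a codeword (an error is present).
Step 3: locate the error. For a single error e at position i, S_ℓ = v_i·e·α_i^ℓ, so α_err = S_1/S_0.
  S_0^{−1} = 5^{−1} = 8 (mod 13), so α_err = 4·8 = 32 ≡ 6 = α_1. Error position i = 1.
  Consistency check: S_2/S_1 = 11·10 = 110 ≡ 6 = α_err ✓ (single-error assumption holds).
Step 4: error magnitude e = S_0/v_1 = S_0·∏_{j≠1}(α_1 − α_j) = 5·7 = 35 ≡ 9 (mod 13).
Step 5: correct position 1: c_1 = r_1 − e = 2 − 9 ≡ 6 (mod 13). Hence c = [6, 10, 12, 8, 0].
  Check: interpolating c through the α_i gives m(x) = 4 + 9·x (degree < 2) with m(α_i) = c_i for every i, so c is indeed a codeword.


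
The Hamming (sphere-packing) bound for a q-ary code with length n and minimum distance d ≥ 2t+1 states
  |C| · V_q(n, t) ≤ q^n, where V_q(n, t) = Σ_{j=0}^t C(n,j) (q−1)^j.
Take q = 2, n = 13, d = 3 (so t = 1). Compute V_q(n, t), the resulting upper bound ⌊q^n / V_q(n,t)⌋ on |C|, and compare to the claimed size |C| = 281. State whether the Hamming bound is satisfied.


V_q(n, t) = 14, q^n = 8192, Hamming bound = 585, |C| = 281 ≤ bound (satisfied).

Step 1: Compute V_q(n, t) = Σ_{j=0}^1 C(n, j) (q−1)^j.
  j = 0: C(13,0)·(1)^0 = 1·1 = 1.
  j = 1: C(13,1)·(1)^1 = 13·1 = 13.
  V_q(n, t) = 1 + 13 = 14.
Step 2: q^n = 2^13 = 8192.
Step 3: Hamming bound ⌊q^n / V_q(n,t)⌋ = ⌊8192/14⌋ = 585.
Step 4: Compare |C| = 281 to 585: satisfied.
The claimed |C| lies below the Hamming bound.


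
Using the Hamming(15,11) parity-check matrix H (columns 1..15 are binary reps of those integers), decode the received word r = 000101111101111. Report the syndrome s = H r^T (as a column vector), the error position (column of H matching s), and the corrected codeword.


s = (1, 1, 1, 0)^T, error position = 14, corrected codeword c = 000101111101101

Compute s = H r^T mod 2 one row at a time:
  s_1 = 1 + 1 + 1 + 0 + 1 + 1 + 1 + 1 = 7 ≡ 1 (mod 2).
  s_2 = 1 + 0 + 1 + 1 + 1 + 1 + 1 + 1 = 7 ≡ 1 (mod 2).
  s_3 = 0 + 0 + 1 + 1 + 1 + 0 + 1 + 1 = 5 ≡ 1 (mod 2).
  s_4 = 0 + 0 + 0 + 1 + 1 + 0 + 1 + 1 = 4 ≡ 0 (mod 2).
s = (1, 1, 1, 0)^T — this equals column 14 of H (binary 1110), so error is at position 14.
Correct: flip bit 14 of r = 000101111101111 to get c = 000101111101101.


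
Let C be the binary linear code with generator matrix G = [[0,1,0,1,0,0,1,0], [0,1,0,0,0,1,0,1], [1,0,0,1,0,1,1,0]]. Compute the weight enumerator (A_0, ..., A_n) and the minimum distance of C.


Weight distribution: A_0 = 1, A_2 = 1, A_3 = 3, A_4 = 2, A_5 = 1. Minimum distance d = 2.

Enumerate all 2^3 = 8 messages m ∈ F_2^3.
For each, compute codeword c = mG in F_2^8, then tally its weight.
  m = 000 → c = 00000000, weight = 0.
  m = 100 → c = 01010010, weight = 3.
  m = 010 → c = 01000101, weight = 3.
  m = 110 → c = 00010111, weight = 4.
  m = 001 → c = 10010110, weight = 4.
  m = 101 → c = 11000100, weight = 3.
  m = 011 → c = 11010011, weight = 5.
  m = 111 → c = 10000001, weight = 2.
Tally weights:
  weight 0: 1 codewords.
  weight 2: 1 codewords.
  weight 3: 3 codewords.
  weight 4: 2 codewords.
  weight 5: 1 codewords.
Minimum distance d = smallest w > 0 with A_w > 0 = 2.
Sanity: Σ A_w = 8 = 2^3 = 8 ✓.


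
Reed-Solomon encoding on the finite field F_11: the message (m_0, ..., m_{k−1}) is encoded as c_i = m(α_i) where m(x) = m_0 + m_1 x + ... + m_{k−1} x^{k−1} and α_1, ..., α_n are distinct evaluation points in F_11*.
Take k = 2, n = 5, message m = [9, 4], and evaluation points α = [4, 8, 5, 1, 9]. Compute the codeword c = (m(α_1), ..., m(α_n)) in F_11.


c = [3, 8, 7, 2, 1]

Message polynomial: m(x) = 9 + 4·x (mod 11).
For each evaluation point α_i, compute m(α_i) mod 11:
  α_1 = 4: Horner steps 4 → 3, so m(4) = 3.
  α_2 = 8: Horner steps 4 → 8, so m(8) = 8.
  α_3 = 5: Horner steps 4 → 7, so m(5) = 7.
  α_4 = 1: Horner steps 4 → 2, so m(1) = 2.
  α_5 = 9: Horner steps 4 → 1, so m(9) = 1.
Codeword c = [3, 8, 7, 2, 1] ∈ F_11^5.


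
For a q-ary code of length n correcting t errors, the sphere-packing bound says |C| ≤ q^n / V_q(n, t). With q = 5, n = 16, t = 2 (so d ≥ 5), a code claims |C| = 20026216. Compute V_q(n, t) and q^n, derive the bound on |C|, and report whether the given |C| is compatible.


V_q(n, t) = 1985, q^n = 152587890625, Hamming bound = 76870473, |C| = 20026216 ≤ bound (satisfied).

Step 1: Compute V_q(n, t) = Σ_{j=0}^2 C(n, j) (q−1)^j.
  j = 0: C(16,0)·(4)^0 = 1·1 = 1.
  j = 1: C(16,1)·(4)^1 = 16·4 = 64.
  j = 2: C(16,2)·(4)^2 = 120·16 = 1920.
  V_q(n, t) = 1 + 64 + 1920 = 1985.
Step 2: q^n = 5^16 = 152587890625.
Step 3: Hamming bound ⌊q^n / V_q(n,t)⌋ = ⌊152587890625/1985⌋ = 76870473.
Step 4: Compare |C| = 20026216 to 76870473: satisfied.
The claimed |C| lies below the Hamming bound.


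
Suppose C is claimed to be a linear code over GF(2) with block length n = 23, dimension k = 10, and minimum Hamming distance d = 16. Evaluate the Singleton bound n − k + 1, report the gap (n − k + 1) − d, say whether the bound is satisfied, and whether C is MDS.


Singleton RHS = n − k + 1 = 14, slack = -2, bound violated (no such code; not MDS).

Singleton bound: d ≤ n − k + 1.
Here n = 23, k = 10, so n − k + 1 = 14.
Given d = 16, check d ≤ 14: NO.
Slack = (n − k + 1) − d = -2.
The slack is negative: d = 16 exceeds n − k + 1 = 14 by 2, so the Singleton bound is violated and no linear [23, 10, 16]_2 code can exist. In particular it is not MDS (MDS requires d = n − k + 1 exactly).
Description: the claimed parameters are [23, 10, 16]_2; such a code would be impossible (violates the Singleton bound).
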